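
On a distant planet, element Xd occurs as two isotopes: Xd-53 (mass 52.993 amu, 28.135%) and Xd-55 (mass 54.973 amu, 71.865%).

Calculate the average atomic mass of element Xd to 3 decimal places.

54.416 amu

Weight each isotope mass by its fractional abundance: 0.28135 × 52.993 + 0.71865 × 54.973
= 14.9096 + 39.5063 = 54.4159 amu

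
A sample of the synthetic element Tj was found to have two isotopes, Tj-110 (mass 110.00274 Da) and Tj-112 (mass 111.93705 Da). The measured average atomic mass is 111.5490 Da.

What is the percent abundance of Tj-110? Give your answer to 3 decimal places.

20.061%

Let x be the fractional abundance of Tj-110; then Tj-112 has abundance 1 − x.
110.00274·x + 111.93705·(1 − x) = 111.5490
(110.00274 − 111.93705)·x = 111.5490 − 111.93705
x = -0.38805 / -1.93431 = 0.20061 → 20.061% Tj-110, 79.939% Tj-112.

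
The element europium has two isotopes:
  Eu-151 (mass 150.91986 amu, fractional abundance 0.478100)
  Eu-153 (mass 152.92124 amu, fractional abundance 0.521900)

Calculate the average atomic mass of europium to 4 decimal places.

The abundance-weighted mean is 0.478100 × 150.91986 + 0.521900 × 152.92124
= 72.154785 + 79.809595 = 151.964380 amu

151.9644 amu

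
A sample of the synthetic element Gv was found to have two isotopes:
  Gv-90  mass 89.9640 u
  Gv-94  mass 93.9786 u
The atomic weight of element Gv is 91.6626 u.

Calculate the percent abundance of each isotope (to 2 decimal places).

Writing the weighted mean with unknown fraction x of Gv-90:
89.9640·x + 93.9786·(1 − x) = 91.6626
(89.9640 − 93.9786)·x = 91.6626 − 93.9786
x = -2.3160 / -4.0146 = 0.57689 → 57.69% Gv-90, 42.31% Gv-94.

Gv-90: 57.69%, Gv-94: 42.31%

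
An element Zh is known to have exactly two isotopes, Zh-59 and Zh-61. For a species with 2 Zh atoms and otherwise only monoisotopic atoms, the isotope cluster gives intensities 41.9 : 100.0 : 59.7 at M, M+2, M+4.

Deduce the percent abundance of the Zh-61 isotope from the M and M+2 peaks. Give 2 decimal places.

Let p = fractional abundance of Zh-59. I(M+2)/I(M) = [C(2,1)·p^1·(1−p)] / p^2 = 2·(1−p)/p = 100.0/41.9 = 2.3866
(1−p)/p = 2.3866/2 = 1.1933  ⇒  p = 1/(1 + 1.1933) = 0.4559
Zh-59: 45.59%, Zh-61: 54.41%.

54.41%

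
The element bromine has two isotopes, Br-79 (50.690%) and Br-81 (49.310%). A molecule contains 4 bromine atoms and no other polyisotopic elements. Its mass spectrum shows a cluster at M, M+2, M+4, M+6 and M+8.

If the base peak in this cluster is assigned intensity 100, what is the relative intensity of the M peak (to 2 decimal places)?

17.61

(0.50690 + 0.49310)^4 gives M 0.0660, M+2 0.2569, M+4 0.3749, M+6 0.2431, M+8 0.0591; the largest is M+4.
P(M+4) = C(4,2) × 0.50690^2 × 0.49310^2 = 6 × 0.25694761 × 0.24314761 = 0.374857 (base)
P(M) = C(4,0) × 0.50690^4 × 0.49310^0 = 1 × 0.06602207 × 1.0000 = 0.066022
Relative intensity = 0.066022 / 0.374857 × 100 = 17.61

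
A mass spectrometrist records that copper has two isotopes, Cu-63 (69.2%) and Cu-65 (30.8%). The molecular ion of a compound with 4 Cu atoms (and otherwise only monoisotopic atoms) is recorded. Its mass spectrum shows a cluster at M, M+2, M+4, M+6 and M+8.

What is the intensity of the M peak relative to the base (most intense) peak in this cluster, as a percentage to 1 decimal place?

Term probabilities: M 0.2293, M+2 0.4083, M+4 0.2726, M+6 0.0809, M+8 0.0090. Base peak = M+2.
P(M+2) = C(4,1) × 0.692^3 × 0.308^1 = 4 × 0.33137389 × 0.3080 = 0.408253 (base)
P(M) = C(4,0) × 0.692^4 × 0.308^0 = 1 × 0.22931073 × 1.0000 = 0.229311
Relative intensity = 0.229311 / 0.408253 × 100 = 56.2

56.2%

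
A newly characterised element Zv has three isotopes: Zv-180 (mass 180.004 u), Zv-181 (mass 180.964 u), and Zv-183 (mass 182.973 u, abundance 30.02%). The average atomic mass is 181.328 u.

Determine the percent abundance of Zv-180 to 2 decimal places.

The remaining 69.98% is split between Zv-180 (fraction x) and Zv-181 (fraction 0.6998 − x).
Substituting: 180.004x + 180.964(0.6998 − x) = 126.3995054
(180.004 − 180.964)x = -0.2391018  ⇒  x = 0.24906, y = 0.45074
Zv-180: 24.91%, Zv-181: 45.07%.

24.91%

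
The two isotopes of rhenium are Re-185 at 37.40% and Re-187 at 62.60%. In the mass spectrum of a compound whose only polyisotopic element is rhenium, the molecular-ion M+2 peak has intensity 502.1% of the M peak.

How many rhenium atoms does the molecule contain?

The M+2/M ratio from n Re atoms is n · q/p = n · 0.6260/0.3740.
n = 5.021 × 0.3740/0.6260 = 3.00 ≈ 3

3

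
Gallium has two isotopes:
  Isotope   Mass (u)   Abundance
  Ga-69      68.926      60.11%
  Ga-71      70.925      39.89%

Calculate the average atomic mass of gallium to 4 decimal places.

Weight each isotope mass by its fractional abundance: 0.6011 × 68.926 + 0.3989 × 70.925
= 41.43142 + 28.29198 = 69.72340 u

69.7234 u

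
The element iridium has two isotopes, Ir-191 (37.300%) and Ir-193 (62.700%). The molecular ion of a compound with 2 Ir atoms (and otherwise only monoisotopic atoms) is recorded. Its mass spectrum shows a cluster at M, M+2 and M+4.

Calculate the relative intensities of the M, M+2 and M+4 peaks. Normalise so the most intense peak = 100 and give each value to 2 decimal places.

29.74 : 100.00 : 84.05

The 2 Ir atoms are independent, so intensities follow the terms of (0.37300 + 0.62700)^2.
P(M) = 0.37300^2 = 0.139129
P(M+2) = 2 × 0.37300^1 × 0.62700^1 = 0.467742
P(M+4) = 0.62700^2 = 0.393129
The M+2 peak is largest (0.467742); scaling to 100 gives 29.74 : 100.00 : 84.05.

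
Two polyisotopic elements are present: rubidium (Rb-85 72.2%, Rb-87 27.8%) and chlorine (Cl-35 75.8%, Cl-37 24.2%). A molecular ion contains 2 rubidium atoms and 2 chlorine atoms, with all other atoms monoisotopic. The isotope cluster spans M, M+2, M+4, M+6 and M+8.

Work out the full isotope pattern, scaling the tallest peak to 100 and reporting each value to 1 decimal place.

Rubidium pattern (n=2): 0.521284 : 0.401432 : 0.077284
Chlorine pattern (n=2): 0.574564 : 0.366872 : 0.058564
Convolve the two distributions (both contribute in 2-u steps):
  M: 0.521284×0.574564 = 0.299511
  M+2: 0.521284×0.366872 + 0.401432×0.574564 = 0.421893
  M+4: 0.521284×0.058564 + 0.401432×0.366872 + 0.077284×0.574564 = 0.222207
  M+6: 0.401432×0.058564 + 0.077284×0.366872 = 0.051863
  M+8: 0.077284×0.058564 = 0.004526
Scale to base peak (0.421893) = 100: 71.0 : 100.0 : 52.7 : 12.3 : 1.1

71.0 : 100.0 : 52.7 : 12.3 : 1.1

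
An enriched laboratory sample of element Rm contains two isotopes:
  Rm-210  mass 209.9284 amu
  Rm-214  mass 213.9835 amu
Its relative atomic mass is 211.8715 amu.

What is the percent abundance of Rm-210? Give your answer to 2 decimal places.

Let x be the fractional abundance of Rm-210; then Rm-214 has abundance 1 − x.
209.9284·x + 213.9835·(1 − x) = 211.8715
(209.9284 − 213.9835)·x = 211.8715 − 213.9835
x = -2.1120 / -4.0551 = 0.52083 → 52.08% Rm-210, 47.92% Rm-214.

52.08%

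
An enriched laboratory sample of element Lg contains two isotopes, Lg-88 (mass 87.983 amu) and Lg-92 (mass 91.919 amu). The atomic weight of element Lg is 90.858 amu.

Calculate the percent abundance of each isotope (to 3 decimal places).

With x = fraction of Lg-88 (so Lg-92 is 1 − x):
87.983·x + 91.919·(1 − x) = 90.858
(87.983 − 91.919)·x = 90.858 − 91.919
x = -1.061 / -3.936 = 0.26956 → 26.956% Lg-88, 73.044% Lg-92.

Lg-88: 26.956%, Lg-92: 73.044%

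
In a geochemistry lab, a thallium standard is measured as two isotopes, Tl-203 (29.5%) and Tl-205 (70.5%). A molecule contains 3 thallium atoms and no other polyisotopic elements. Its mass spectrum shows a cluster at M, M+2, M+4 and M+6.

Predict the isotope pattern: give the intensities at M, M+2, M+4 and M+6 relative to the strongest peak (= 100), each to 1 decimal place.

5.8 : 41.8 : 100.0 : 79.7

Expanding (0.295 + 0.705)^3:
P(M) = 0.295^3 = 0.025672
P(M+2) = 3 × 0.295^2 × 0.705^1 = 0.184058
P(M+4) = 3 × 0.295^1 × 0.705^2 = 0.439867
P(M+6) = 0.705^3 = 0.350403
The M+4 peak is largest (0.439867); scaling to 100 gives 5.8 : 41.8 : 100.0 : 79.7.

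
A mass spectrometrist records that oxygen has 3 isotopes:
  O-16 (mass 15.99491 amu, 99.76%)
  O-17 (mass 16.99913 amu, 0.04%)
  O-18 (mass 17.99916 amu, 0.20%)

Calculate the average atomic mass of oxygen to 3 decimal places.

15.999 amu

Average mass = Σ (abundance × isotope mass) = 0.9976 × 15.99491 + 0.0004 × 16.99913 + 0.0020 × 17.99916
= 15.956522 + 0.006800 + 0.035998 = 15.999320 amu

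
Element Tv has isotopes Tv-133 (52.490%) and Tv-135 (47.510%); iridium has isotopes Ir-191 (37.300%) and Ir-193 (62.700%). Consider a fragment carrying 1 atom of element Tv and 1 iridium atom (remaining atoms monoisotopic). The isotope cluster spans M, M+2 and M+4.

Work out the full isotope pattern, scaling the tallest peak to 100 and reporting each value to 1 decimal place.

38.7 : 100.0 : 58.8

Element Tv pattern (n=1): 0.5249 : 0.4751
Iridium pattern (n=1): 0.3730 : 0.6270
Convolve the two distributions (both contribute in 2-u steps):
  M: 0.5249×0.3730 = 0.195788
  M+2: 0.5249×0.6270 + 0.4751×0.3730 = 0.506325
  M+4: 0.4751×0.6270 = 0.297888
Scale to base peak (0.506325) = 100: 38.7 : 100.0 : 58.8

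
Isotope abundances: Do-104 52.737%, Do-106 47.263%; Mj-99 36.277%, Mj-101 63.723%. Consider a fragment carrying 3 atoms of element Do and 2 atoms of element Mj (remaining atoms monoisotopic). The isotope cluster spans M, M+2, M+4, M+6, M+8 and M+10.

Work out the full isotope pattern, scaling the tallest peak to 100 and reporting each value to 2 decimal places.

Element Do pattern (n=3): 0.14667168 : 0.39434231 : 0.35341033 : 0.10557567
Element Mj pattern (n=2): 0.13160207 : 0.46233585 : 0.40606207
Convolve the two distributions (both contribute in 2-u steps):
  M: 0.14667168×0.13160207 = 0.019302
  M+2: 0.14667168×0.46233585 + 0.39434231×0.13160207 = 0.119708
  M+4: 0.14667168×0.40606207 + 0.39434231×0.46233585 + 0.35341033×0.13160207 = 0.288386
  M+6: 0.39434231×0.40606207 + 0.35341033×0.46233585 + 0.10557567×0.13160207 = 0.337416
  M+8: 0.35341033×0.40606207 + 0.10557567×0.46233585 = 0.192318
  M+10: 0.10557567×0.40606207 = 0.042870
Scale to base peak (0.337416) = 100: 5.72 : 35.48 : 85.47 : 100.00 : 57.00 : 12.71

5.72 : 35.48 : 85.47 : 100.00 : 57.00 : 12.71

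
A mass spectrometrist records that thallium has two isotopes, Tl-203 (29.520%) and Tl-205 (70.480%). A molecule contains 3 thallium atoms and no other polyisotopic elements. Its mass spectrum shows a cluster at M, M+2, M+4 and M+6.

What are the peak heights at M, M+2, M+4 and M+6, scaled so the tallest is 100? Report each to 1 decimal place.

5.8 : 41.9 : 100.0 : 79.6

The 3 Tl atoms are independent, so intensities follow the terms of (0.29520 + 0.70480)^3.
P(M) = 0.29520^3 = 0.025725
P(M+2) = 3 × 0.29520^2 × 0.70480^1 = 0.184255
P(M+4) = 3 × 0.29520^1 × 0.70480^2 = 0.439916
P(M+6) = 0.70480^3 = 0.350104
The M+4 peak is largest (0.439916); scaling to 100 gives 5.8 : 41.9 : 100.0 : 79.6.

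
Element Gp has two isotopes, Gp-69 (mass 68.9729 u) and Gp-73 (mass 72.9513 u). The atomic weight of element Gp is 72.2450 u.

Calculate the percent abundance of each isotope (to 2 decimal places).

Gp-69: 17.75%, Gp-73: 82.25%

Writing the weighted mean with unknown fraction x of Gp-69:
68.9729·x + 72.9513·(1 − x) = 72.2450
(68.9729 − 72.9513)·x = 72.2450 − 72.9513
x = -0.7063 / -3.9784 = 0.17753 → 17.75% Gp-69, 82.25% Gp-73.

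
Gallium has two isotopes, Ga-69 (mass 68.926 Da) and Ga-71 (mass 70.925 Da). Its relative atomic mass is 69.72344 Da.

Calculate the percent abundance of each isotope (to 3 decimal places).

Writing the weighted mean with unknown fraction x of Ga-69:
68.926·x + 70.925·(1 − x) = 69.72344
(68.926 − 70.925)·x = 69.72344 − 70.925
x = -1.20156 / -1.999 = 0.60108 → 60.108% Ga-69, 39.892% Ga-71.

Ga-69: 60.108%, Ga-71: 39.892%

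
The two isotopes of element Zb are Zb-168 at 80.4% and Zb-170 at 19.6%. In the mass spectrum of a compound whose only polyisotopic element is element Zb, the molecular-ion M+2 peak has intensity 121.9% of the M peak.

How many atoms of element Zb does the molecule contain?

The M+2/M ratio from n Zb atoms is n · q/p = n · 0.196/0.804.
n = 1.219 × 0.804/0.196 = 5.00 ≈ 5

5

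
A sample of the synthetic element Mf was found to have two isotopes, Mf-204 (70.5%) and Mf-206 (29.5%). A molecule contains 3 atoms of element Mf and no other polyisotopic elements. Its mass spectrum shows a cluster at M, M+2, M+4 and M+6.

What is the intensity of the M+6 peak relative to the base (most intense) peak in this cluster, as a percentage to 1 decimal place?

5.8%

(0.705 + 0.295)^3 gives M 0.3504, M+2 0.4399, M+4 0.1841, M+6 0.0257; the largest is M+2.
P(M+2) = C(3,1) × 0.705^2 × 0.295^1 = 3 × 0.497025 × 0.2950 = 0.439867 (base)
P(M+6) = C(3,3) × 0.705^0 × 0.295^3 = 1 × 1.0000 × 0.02567238 = 0.025672
Relative intensity = 0.025672 / 0.439867 × 100 = 5.8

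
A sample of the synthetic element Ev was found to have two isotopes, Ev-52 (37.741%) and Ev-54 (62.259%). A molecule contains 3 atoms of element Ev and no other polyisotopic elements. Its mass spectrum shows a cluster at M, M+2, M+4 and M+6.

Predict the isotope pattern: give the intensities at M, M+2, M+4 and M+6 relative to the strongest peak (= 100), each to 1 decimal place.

Expanding (0.37741 + 0.62259)^3:
P(M) = 0.37741^3 = 0.053758
P(M+2) = 3 × 0.37741^2 × 0.62259^1 = 0.266042
P(M+4) = 3 × 0.37741^1 × 0.62259^2 = 0.438873
P(M+6) = 0.62259^3 = 0.241327
The M+4 peak is largest (0.438873); scaling to 100 gives 12.2 : 60.6 : 100.0 : 55.0.

12.2 : 60.6 : 100.0 : 55.0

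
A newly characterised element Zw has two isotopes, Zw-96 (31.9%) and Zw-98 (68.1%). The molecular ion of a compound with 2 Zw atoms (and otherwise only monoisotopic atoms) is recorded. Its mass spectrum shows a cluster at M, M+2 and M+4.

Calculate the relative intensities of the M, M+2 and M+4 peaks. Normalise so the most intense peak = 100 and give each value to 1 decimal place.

The 2 Zw atoms are independent, so intensities follow the terms of (0.319 + 0.681)^2.
P(M) = 0.319^2 = 0.101761
P(M+2) = 2 × 0.319^1 × 0.681^1 = 0.434478
P(M+4) = 0.681^2 = 0.463761
The M+4 peak is largest (0.463761); scaling to 100 gives 21.9 : 93.7 : 100.0.

21.9 : 93.7 : 100.0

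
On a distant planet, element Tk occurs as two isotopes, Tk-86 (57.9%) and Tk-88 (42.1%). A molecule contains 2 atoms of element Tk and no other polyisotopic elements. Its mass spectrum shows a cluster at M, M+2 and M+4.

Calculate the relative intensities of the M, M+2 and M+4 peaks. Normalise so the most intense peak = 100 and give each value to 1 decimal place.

68.8 : 100.0 : 36.4

Each Tk atom is independently Tk-86 (p = 0.579) or Tk-88 (q = 0.421); the cluster is the binomial expansion (p + q)^2.
P(M) = 0.579^2 = 0.335241
P(M+2) = 2 × 0.579^1 × 0.421^1 = 0.487518
P(M+4) = 0.421^2 = 0.177241
The M+2 peak is largest (0.487518); scaling to 100 gives 68.8 : 100.0 : 36.4.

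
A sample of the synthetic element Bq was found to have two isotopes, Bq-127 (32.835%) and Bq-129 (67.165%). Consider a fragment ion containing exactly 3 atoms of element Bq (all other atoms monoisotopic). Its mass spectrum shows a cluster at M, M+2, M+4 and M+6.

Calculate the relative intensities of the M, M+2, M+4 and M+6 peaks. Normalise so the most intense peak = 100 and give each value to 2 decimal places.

7.97 : 48.89 : 100.00 : 68.18

Expanding (0.32835 + 0.67165)^3:
P(M) = 0.32835^3 = 0.035401
P(M+2) = 3 × 0.32835^2 × 0.67165^1 = 0.217239
P(M+4) = 3 × 0.32835^1 × 0.67165^2 = 0.444370
P(M+6) = 0.67165^3 = 0.302991
The M+4 peak is largest (0.444370); scaling to 100 gives 7.97 : 48.89 : 100.00 : 68.18.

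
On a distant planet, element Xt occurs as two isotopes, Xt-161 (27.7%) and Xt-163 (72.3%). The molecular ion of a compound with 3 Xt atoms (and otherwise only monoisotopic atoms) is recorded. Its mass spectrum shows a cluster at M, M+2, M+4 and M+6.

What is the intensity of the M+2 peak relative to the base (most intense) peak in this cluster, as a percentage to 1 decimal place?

Binomial terms of (0.277 + 0.723)^3: M 0.0213, M+2 0.1664, M+4 0.4344, M+6 0.3779 → M+4 is the base peak.
P(M+4) = C(3,2) × 0.277^1 × 0.723^2 = 3 × 0.2770 × 0.522729 = 0.434388 (base)
P(M+2) = C(3,1) × 0.277^2 × 0.723^1 = 3 × 0.076729 × 0.7230 = 0.166425
Relative intensity = 0.166425 / 0.434388 × 100 = 38.3

38.3%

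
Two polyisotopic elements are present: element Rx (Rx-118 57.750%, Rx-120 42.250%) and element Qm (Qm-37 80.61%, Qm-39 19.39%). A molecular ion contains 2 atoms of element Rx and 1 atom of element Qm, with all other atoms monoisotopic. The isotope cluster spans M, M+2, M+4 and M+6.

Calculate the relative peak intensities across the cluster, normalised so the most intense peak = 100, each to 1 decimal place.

58.7 : 100.0 : 52.1 : 7.6

Element Rx pattern (n=2): 0.33350625 : 0.4879875 : 0.17850625
Element Qm pattern (n=1): 0.8061 : 0.1939
Convolve the two distributions (both contribute in 2-u steps):
  M: 0.33350625×0.8061 = 0.268839
  M+2: 0.33350625×0.1939 + 0.4879875×0.8061 = 0.458034
  M+4: 0.4879875×0.1939 + 0.17850625×0.8061 = 0.238515
  M+6: 0.17850625×0.1939 = 0.034612
Scale to base peak (0.458034) = 100: 58.7 : 100.0 : 52.1 : 7.6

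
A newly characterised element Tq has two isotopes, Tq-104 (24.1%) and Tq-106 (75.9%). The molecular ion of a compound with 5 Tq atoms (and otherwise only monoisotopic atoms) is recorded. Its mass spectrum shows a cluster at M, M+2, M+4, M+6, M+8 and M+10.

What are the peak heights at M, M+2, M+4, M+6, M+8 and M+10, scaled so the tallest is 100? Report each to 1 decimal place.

0.2 : 3.2 : 20.2 : 63.5 : 100.0 : 63.0

Each Tq atom is independently Tq-104 (p = 0.241) or Tq-106 (q = 0.759); the cluster is the binomial expansion (p + q)^5.
P(M) = 0.241^5 = 0.000813
P(M+2) = 5 × 0.241^4 × 0.759^1 = 0.012802
P(M+4) = 10 × 0.241^3 × 0.759^2 = 0.080637
P(M+6) = 10 × 0.241^2 × 0.759^3 = 0.253957
P(M+8) = 5 × 0.241^1 × 0.759^4 = 0.399903
P(M+10) = 0.759^5 = 0.251889
The M+8 peak is largest (0.399903); scaling to 100 gives 0.2 : 3.2 : 20.2 : 63.5 : 100.0 : 63.0.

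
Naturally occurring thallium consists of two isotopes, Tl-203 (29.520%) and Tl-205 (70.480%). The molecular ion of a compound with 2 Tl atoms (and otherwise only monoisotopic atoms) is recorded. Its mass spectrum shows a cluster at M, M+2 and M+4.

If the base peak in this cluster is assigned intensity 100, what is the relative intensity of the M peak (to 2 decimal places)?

17.54

(0.29520 + 0.70480)^2 gives M 0.0871, M+2 0.4161, M+4 0.4967; the largest is M+4.
P(M+4) = C(2,2) × 0.29520^0 × 0.70480^2 = 1 × 1.0000 × 0.49674304 = 0.496743 (base)
P(M) = C(2,0) × 0.29520^2 × 0.70480^0 = 1 × 0.08714304 × 1.0000 = 0.087143
Relative intensity = 0.087143 / 0.496743 × 100 = 17.54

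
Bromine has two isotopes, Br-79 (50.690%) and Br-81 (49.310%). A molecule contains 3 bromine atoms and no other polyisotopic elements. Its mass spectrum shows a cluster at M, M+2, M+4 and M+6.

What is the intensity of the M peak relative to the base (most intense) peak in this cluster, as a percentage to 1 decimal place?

34.3%

Binomial terms of (0.50690 + 0.49310)^3: M 0.1302, M+2 0.3801, M+4 0.3698, M+6 0.1199 → M+2 is the base peak.
P(M+2) = C(3,1) × 0.50690^2 × 0.49310^1 = 3 × 0.25694761 × 0.4931 = 0.380103 (base)
P(M) = C(3,0) × 0.50690^3 × 0.49310^0 = 1 × 0.13024674 × 1.0000 = 0.130247
Relative intensity = 0.130247 / 0.380103 × 100 = 34.3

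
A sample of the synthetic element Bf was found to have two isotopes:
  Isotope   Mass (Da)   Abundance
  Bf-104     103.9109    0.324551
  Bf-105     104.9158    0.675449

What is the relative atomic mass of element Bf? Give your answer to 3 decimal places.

104.590 Da

Ar = Σ fᵢ·mᵢ = 0.324551 × 103.9109 + 0.675449 × 104.9158
= 33.72439 + 70.86527 = 104.58966 Da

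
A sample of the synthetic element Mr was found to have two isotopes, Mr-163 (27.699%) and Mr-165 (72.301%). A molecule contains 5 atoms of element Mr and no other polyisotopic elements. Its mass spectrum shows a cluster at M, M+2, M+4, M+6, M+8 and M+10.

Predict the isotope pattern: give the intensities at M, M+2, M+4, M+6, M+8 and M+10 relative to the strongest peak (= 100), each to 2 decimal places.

Each Mr atom is independently Mr-163 (p = 0.27699) or Mr-165 (q = 0.72301); the cluster is the binomial expansion (p + q)^5.
P(M) = 0.27699^5 = 0.001630
P(M+2) = 5 × 0.27699^4 × 0.72301^1 = 0.021280
P(M+4) = 10 × 0.27699^3 × 0.72301^2 = 0.111092
P(M+6) = 10 × 0.27699^2 × 0.72301^3 = 0.289975
P(M+8) = 5 × 0.27699^1 × 0.72301^4 = 0.378452
P(M+10) = 0.72301^5 = 0.197570
The M+8 peak is largest (0.378452); scaling to 100 gives 0.43 : 5.62 : 29.35 : 76.62 : 100.00 : 52.20.

0.43 : 5.62 : 29.35 : 76.62 : 100.00 : 52.20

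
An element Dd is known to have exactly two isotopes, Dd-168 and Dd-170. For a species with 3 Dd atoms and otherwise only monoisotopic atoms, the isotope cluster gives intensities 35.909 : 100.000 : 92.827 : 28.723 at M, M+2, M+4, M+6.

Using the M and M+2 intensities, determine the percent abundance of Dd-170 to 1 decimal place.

If p is the fraction of Dd that is Dd-168, then I(M+2)/I(M) = [C(3,1)·p^2·(1−p)] / p^3 = 3·(1−p)/p = 100.000/35.909 = 2.7848
(1−p)/p = 2.7848/3 = 0.9283  ⇒  p = 1/(1 + 0.9283) = 0.5186
Dd-168: 51.9%, Dd-170: 48.1%.

48.1%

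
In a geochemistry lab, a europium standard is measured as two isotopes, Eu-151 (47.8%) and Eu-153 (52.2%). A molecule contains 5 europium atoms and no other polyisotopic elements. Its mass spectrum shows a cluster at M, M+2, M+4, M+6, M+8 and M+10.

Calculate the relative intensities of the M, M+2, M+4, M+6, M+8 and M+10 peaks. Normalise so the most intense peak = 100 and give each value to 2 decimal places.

7.68 : 41.93 : 91.57 : 100.00 : 54.60 : 11.93

Expanding (0.478 + 0.522)^5:
P(M) = 0.478^5 = 0.024954
P(M+2) = 5 × 0.478^4 × 0.522^1 = 0.136255
P(M+4) = 10 × 0.478^3 × 0.522^2 = 0.297594
P(M+6) = 10 × 0.478^2 × 0.522^3 = 0.324988
P(M+8) = 5 × 0.478^1 × 0.522^4 = 0.177452
P(M+10) = 0.522^5 = 0.038757
The M+6 peak is largest (0.324988); scaling to 100 gives 7.68 : 41.93 : 91.57 : 100.00 : 54.60 : 11.93.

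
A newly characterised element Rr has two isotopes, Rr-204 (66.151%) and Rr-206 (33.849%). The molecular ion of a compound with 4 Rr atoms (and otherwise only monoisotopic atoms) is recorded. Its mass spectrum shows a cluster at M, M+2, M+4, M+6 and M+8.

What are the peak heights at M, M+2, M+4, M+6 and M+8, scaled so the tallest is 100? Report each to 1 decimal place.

48.9 : 100.0 : 76.8 : 26.2 : 3.3

Each Rr atom is independently Rr-204 (p = 0.66151) or Rr-206 (q = 0.33849); the cluster is the binomial expansion (p + q)^4.
P(M) = 0.66151^4 = 0.191490
P(M+2) = 4 × 0.66151^3 × 0.33849^1 = 0.391936
P(M+4) = 6 × 0.66151^2 × 0.33849^2 = 0.300826
P(M+6) = 4 × 0.66151^1 × 0.33849^3 = 0.102620
P(M+8) = 0.33849^4 = 0.013128
The M+2 peak is largest (0.391936); scaling to 100 gives 48.9 : 100.0 : 76.8 : 26.2 : 3.3.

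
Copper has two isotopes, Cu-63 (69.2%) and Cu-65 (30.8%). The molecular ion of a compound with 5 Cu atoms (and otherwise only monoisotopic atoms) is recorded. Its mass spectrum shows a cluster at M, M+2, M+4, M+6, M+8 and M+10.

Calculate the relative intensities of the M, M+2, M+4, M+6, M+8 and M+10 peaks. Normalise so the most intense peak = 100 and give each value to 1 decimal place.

The 5 Cu atoms are independent, so intensities follow the terms of (0.692 + 0.308)^5.
P(M) = 0.692^5 = 0.158683
P(M+2) = 5 × 0.692^4 × 0.308^1 = 0.353139
P(M+4) = 10 × 0.692^3 × 0.308^2 = 0.314355
P(M+6) = 10 × 0.692^2 × 0.308^3 = 0.139915
P(M+8) = 5 × 0.692^1 × 0.308^4 = 0.031137
P(M+10) = 0.308^5 = 0.002772
The M+2 peak is largest (0.353139); scaling to 100 gives 44.9 : 100.0 : 89.0 : 39.6 : 8.8 : 0.8.

44.9 : 100.0 : 89.0 : 39.6 : 8.8 : 0.8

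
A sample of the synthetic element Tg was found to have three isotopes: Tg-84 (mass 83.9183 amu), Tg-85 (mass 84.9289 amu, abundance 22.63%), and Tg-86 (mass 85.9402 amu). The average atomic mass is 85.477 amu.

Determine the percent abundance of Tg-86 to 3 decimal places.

65.780%

Let x and y be the fractions of Tg-84 and Tg-86. Then x + y = 1 − 0.2263 = 0.7737 and 83.9183x + 85.9402y = 85.477 − 0.2263×84.9289 = 66.25758993.
Substituting: 83.9183x + 85.9402(0.7737 − x) = 66.25758993
(83.9183 − 85.9402)x = -0.23434281  ⇒  x = 0.11590, y = 0.65780
Tg-84: 11.590%, Tg-86: 65.780%.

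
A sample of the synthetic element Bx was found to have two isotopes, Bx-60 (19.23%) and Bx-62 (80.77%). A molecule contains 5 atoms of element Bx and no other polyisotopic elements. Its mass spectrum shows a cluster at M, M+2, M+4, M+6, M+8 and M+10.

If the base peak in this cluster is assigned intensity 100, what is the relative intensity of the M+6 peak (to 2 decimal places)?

Binomial terms of (0.1923 + 0.8077)^5: M 0.0003, M+2 0.0055, M+4 0.0464, M+6 0.1949, M+8 0.4092, M+10 0.3438 → M+8 is the base peak.
P(M+8) = C(5,4) × 0.1923^1 × 0.8077^4 = 5 × 0.1923 × 0.42559874 = 0.409213 (base)
P(M+6) = C(5,3) × 0.1923^2 × 0.8077^3 = 10 × 0.03697929 × 0.52692675 = 0.194854
Relative intensity = 0.194854 / 0.409213 × 100 = 47.62

47.62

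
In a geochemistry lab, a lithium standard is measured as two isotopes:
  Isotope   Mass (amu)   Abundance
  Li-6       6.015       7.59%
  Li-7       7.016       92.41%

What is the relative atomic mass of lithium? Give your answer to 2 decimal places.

6.94 amu

Weight each isotope mass by its fractional abundance: 0.0759 × 6.015 + 0.9241 × 7.016
= 0.4565 + 6.4835 = 6.9400 amu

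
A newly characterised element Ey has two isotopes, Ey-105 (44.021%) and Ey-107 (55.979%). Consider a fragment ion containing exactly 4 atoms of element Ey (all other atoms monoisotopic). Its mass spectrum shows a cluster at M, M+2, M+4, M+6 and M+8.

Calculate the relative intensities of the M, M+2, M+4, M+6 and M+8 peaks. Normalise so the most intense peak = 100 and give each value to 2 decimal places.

Each Ey atom is independently Ey-105 (p = 0.44021) or Ey-107 (q = 0.55979); the cluster is the binomial expansion (p + q)^4.
P(M) = 0.44021^4 = 0.037553
P(M+2) = 4 × 0.44021^3 × 0.55979^1 = 0.191014
P(M+4) = 6 × 0.44021^2 × 0.55979^2 = 0.364352
P(M+6) = 4 × 0.44021^1 × 0.55979^3 = 0.308884
P(M+8) = 0.55979^4 = 0.098198
The M+4 peak is largest (0.364352); scaling to 100 gives 10.31 : 52.43 : 100.00 : 84.78 : 26.95.

10.31 : 52.43 : 100.00 : 84.78 : 26.95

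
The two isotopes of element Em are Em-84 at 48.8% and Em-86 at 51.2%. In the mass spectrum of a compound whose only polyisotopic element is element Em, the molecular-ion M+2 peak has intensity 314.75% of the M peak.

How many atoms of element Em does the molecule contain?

3

The M+2/M ratio from n Em atoms is n · q/p = n · 0.512/0.488.
n = 3.1475 × 0.488/0.512 = 3.00 ≈ 3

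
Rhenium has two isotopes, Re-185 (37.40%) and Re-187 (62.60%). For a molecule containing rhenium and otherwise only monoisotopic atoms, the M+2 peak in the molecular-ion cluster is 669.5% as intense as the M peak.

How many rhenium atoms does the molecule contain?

4

With n Re atoms, P(M+2)/P(M) = C(n,1)·p^(n−1)q / p^n = n·q/p = n · 0.6260/0.3740.
n = 6.695 × 0.3740/0.6260 = 4.00 ≈ 4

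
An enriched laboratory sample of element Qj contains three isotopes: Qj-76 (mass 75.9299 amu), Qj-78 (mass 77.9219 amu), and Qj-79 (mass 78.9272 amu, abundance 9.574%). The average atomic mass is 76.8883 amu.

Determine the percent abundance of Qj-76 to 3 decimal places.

Let x and y be the fractions of Qj-76 and Qj-78. Then x + y = 1 − 0.09574 = 0.90426 and 75.9299x + 77.9219y = 76.8883 − 0.09574×78.9272 = 69.331809872.
Substituting: 75.9299x + 77.9219(0.90426 − x) = 69.331809872
(75.9299 − 77.9219)x = -1.129847422  ⇒  x = 0.56719, y = 0.33707
Qj-76: 56.719%, Qj-78: 33.707%.

56.719%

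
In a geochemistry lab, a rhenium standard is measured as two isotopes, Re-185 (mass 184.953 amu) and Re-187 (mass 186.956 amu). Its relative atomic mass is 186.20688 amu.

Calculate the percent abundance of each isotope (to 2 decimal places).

Re-185: 37.40%, Re-187: 62.60%

Writing the weighted mean with unknown fraction x of Re-185:
184.953·x + 186.956·(1 − x) = 186.20688
(184.953 − 186.956)·x = 186.20688 − 186.956
x = -0.74912 / -2.003 = 0.37400 → 37.40% Re-185, 62.60% Re-187.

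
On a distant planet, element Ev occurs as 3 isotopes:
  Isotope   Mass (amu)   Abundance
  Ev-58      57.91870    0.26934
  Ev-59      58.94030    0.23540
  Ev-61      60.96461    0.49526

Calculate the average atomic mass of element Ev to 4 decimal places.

Ar = Σ fᵢ·mᵢ = 0.26934 × 57.91870 + 0.23540 × 58.94030 + 0.49526 × 60.96461
= 15.599823 + 13.874547 + 30.193333 = 59.667703 amu

59.6677 amu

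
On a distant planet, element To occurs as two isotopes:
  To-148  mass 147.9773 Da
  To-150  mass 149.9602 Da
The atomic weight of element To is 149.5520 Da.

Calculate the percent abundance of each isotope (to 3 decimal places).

With x = fraction of To-148 (so To-150 is 1 − x):
147.9773·x + 149.9602·(1 − x) = 149.5520
(147.9773 − 149.9602)·x = 149.5520 − 149.9602
x = -0.4082 / -1.9829 = 0.20586 → 20.586% To-148, 79.414% To-150.

To-148: 20.586%, To-150: 79.414%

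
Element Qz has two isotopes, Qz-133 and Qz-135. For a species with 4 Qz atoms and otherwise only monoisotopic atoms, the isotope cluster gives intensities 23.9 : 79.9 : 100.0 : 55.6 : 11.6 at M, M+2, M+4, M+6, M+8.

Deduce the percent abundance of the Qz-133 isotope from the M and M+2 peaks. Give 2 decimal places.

If p is the fraction of Qz that is Qz-133, then I(M+2)/I(M) = [C(4,1)·p^3·(1−p)] / p^4 = 4·(1−p)/p = 79.9/23.9 = 3.3431
(1−p)/p = 3.3431/4 = 0.8358  ⇒  p = 1/(1 + 0.8358) = 0.5447
Qz-133: 54.47%, Qz-135: 45.53%.

54.47%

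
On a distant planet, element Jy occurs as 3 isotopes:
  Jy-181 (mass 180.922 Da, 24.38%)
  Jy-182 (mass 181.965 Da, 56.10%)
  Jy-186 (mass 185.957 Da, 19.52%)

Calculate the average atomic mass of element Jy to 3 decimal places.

Average mass = Σ (abundance × isotope mass) = 0.2438 × 180.922 + 0.5610 × 181.965 + 0.1952 × 185.957
= 44.1088 + 102.0824 + 36.2988 = 182.4900 Da

182.490 Da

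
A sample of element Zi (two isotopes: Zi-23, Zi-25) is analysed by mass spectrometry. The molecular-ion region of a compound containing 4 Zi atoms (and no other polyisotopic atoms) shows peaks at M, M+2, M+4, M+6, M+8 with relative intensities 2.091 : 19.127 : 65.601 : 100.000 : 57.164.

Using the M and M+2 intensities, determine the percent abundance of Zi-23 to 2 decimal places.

If p is the fraction of Zi that is Zi-23, then I(M+2)/I(M) = [C(4,1)·p^3·(1−p)] / p^4 = 4·(1−p)/p = 19.127/2.091 = 9.1473
(1−p)/p = 9.1473/4 = 2.2868  ⇒  p = 1/(1 + 2.2868) = 0.3042
Zi-23: 30.42%, Zi-25: 69.58%.

30.42%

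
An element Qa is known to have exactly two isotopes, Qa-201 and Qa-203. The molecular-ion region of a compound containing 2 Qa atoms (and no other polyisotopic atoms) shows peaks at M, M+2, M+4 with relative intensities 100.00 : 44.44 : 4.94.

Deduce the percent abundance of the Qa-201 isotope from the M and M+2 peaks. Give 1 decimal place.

Let p = fractional abundance of Qa-201. I(M+2)/I(M) = [C(2,1)·p^1·(1−p)] / p^2 = 2·(1−p)/p = 44.44/100.00 = 0.4444
(1−p)/p = 0.4444/2 = 0.2222  ⇒  p = 1/(1 + 0.2222) = 0.8182
Qa-201: 81.8%, Qa-203: 18.2%.

81.8%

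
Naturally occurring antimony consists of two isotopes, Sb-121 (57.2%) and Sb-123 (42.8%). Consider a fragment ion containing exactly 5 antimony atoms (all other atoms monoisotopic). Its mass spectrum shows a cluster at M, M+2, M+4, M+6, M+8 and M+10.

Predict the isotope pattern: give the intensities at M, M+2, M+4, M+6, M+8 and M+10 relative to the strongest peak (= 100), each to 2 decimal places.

The 5 Sb atoms are independent, so intensities follow the terms of (0.572 + 0.428)^5.
P(M) = 0.572^5 = 0.061232
P(M+2) = 5 × 0.572^4 × 0.428^1 = 0.229086
P(M+4) = 10 × 0.572^3 × 0.428^2 = 0.342827
P(M+6) = 10 × 0.572^2 × 0.428^3 = 0.256521
P(M+8) = 5 × 0.572^1 × 0.428^4 = 0.095971
P(M+10) = 0.428^5 = 0.014362
The M+4 peak is largest (0.342827); scaling to 100 gives 17.86 : 66.82 : 100.00 : 74.83 : 27.99 : 4.19.

17.86 : 66.82 : 100.00 : 74.83 : 27.99 : 4.19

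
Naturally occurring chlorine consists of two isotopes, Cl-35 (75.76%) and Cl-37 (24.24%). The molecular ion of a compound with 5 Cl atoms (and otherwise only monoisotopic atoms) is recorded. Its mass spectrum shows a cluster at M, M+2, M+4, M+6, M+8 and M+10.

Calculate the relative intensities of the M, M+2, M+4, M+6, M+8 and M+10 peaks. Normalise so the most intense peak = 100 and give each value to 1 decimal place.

Expanding (0.7576 + 0.2424)^5:
P(M) = 0.7576^5 = 0.249574
P(M+2) = 5 × 0.7576^4 × 0.2424^1 = 0.399266
P(M+4) = 10 × 0.7576^3 × 0.2424^2 = 0.255497
P(M+6) = 10 × 0.7576^2 × 0.2424^3 = 0.081748
P(M+8) = 5 × 0.7576^1 × 0.2424^4 = 0.013078
P(M+10) = 0.2424^5 = 0.000837
The M+2 peak is largest (0.399266); scaling to 100 gives 62.5 : 100.0 : 64.0 : 20.5 : 3.3 : 0.2.

62.5 : 100.0 : 64.0 : 20.5 : 3.3 : 0.2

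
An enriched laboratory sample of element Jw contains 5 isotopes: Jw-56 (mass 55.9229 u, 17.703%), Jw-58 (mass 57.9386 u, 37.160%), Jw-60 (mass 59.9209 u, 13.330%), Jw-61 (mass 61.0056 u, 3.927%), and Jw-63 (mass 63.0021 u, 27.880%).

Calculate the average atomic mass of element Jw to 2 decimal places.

Average mass = Σ (abundance × isotope mass) = 0.17703 × 55.9229 + 0.37160 × 57.9386 + 0.13330 × 59.9209 + 0.03927 × 61.0056 + 0.27880 × 63.0021
= 9.90003 + 21.52998 + 7.98746 + 2.39569 + 17.56499 = 59.37815 u

59.38 u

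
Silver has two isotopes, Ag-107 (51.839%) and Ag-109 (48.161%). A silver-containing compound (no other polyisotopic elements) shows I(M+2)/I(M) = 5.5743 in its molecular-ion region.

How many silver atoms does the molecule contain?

6

For n independent Ag atoms, I(M+2)/I(M) = n · (abundance Ag-109) / (abundance Ag-107) = n · 0.48161/0.51839.
n = 5.5743 × 0.51839/0.48161 = 6.00 ≈ 6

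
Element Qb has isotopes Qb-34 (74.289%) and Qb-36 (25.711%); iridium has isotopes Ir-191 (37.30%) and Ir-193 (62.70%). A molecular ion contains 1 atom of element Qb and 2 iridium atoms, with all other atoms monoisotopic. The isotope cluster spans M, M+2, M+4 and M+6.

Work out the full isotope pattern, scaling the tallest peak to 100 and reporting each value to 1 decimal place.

Element Qb pattern (n=1): 0.74289 : 0.25711
Iridium pattern (n=2): 0.139129 : 0.467742 : 0.393129
Convolve the two distributions (both contribute in 2-u steps):
  M: 0.74289×0.139129 = 0.103358
  M+2: 0.74289×0.467742 + 0.25711×0.139129 = 0.383252
  M+4: 0.74289×0.393129 + 0.25711×0.467742 = 0.412313
  M+6: 0.25711×0.393129 = 0.101077
Scale to base peak (0.412313) = 100: 25.1 : 93.0 : 100.0 : 24.5

25.1 : 93.0 : 100.0 : 24.5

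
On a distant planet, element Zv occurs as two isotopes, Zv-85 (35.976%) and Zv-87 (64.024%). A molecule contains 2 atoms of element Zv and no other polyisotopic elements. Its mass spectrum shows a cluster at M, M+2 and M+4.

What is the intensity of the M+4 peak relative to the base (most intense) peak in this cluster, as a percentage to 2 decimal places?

88.98%

(0.35976 + 0.64024)^2 gives M 0.1294, M+2 0.4607, M+4 0.4099; the largest is M+2.
P(M+2) = C(2,1) × 0.35976^1 × 0.64024^1 = 2 × 0.35976 × 0.64024 = 0.460665 (base)
P(M+4) = C(2,2) × 0.35976^0 × 0.64024^2 = 1 × 1.0000 × 0.40990726 = 0.409907
Relative intensity = 0.409907 / 0.460665 × 100 = 88.98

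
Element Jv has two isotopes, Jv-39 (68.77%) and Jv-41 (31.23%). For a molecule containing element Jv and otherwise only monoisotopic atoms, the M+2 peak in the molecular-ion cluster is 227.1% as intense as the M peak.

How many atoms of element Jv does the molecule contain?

5

For n independent Jv atoms, I(M+2)/I(M) = n · (abundance Jv-41) / (abundance Jv-39) = n · 0.3123/0.6877.
n = 2.271 × 0.6877/0.3123 = 5.00 ≈ 5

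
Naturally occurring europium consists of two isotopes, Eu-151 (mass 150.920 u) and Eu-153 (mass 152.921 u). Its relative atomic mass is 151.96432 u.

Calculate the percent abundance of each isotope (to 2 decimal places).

With x = fraction of Eu-151 (so Eu-153 is 1 − x):
150.920·x + 152.921·(1 − x) = 151.96432
(150.920 − 152.921)·x = 151.96432 − 152.921
x = -0.95668 / -2.001 = 0.47810 → 47.81% Eu-151, 52.19% Eu-153.

Eu-151: 47.81%, Eu-153: 52.19%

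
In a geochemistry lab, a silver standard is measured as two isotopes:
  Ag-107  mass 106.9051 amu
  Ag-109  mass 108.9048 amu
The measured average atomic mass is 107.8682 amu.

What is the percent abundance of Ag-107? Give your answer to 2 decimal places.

With x = fraction of Ag-107 (so Ag-109 is 1 − x):
106.9051·x + 108.9048·(1 − x) = 107.8682
(106.9051 − 108.9048)·x = 107.8682 − 108.9048
x = -1.0366 / -1.9997 = 0.51838 → 51.84% Ag-107, 48.16% Ag-109.

51.84%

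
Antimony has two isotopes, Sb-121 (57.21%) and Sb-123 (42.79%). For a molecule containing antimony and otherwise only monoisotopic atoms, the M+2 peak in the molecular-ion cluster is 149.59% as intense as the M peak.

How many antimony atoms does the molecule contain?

The M+2/M ratio from n Sb atoms is n · q/p = n · 0.4279/0.5721.
n = 1.4959 × 0.5721/0.4279 = 2.00 ≈ 2

2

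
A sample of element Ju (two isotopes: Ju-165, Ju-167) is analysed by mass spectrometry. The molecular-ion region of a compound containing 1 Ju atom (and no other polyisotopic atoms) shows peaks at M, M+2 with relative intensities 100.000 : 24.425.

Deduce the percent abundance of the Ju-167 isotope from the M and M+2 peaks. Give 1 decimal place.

19.6%

If p is the fraction of Ju that is Ju-165, then I(M+2)/I(M) = [C(1,1)·p^0·(1−p)] / p^1 = 1·(1−p)/p = 24.425/100.000 = 0.2442
(1−p)/p = 0.2442/1 = 0.2442  ⇒  p = 1/(1 + 0.2442) = 0.8037
Ju-165: 80.4%, Ju-167: 19.6%.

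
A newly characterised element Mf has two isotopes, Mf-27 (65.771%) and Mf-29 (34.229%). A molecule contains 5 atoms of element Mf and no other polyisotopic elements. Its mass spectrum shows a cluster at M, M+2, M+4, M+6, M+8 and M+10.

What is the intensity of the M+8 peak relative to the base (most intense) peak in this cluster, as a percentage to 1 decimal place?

(0.65771 + 0.34229)^5 gives M 0.1231, M+2 0.3203, M+4 0.3333, M+6 0.1735, M+8 0.0451, M+10 0.0047; the largest is M+4.
P(M+4) = C(5,2) × 0.65771^3 × 0.34229^2 = 10 × 0.2845138 × 0.11716244 = 0.333343 (base)
P(M+8) = C(5,4) × 0.65771^1 × 0.34229^4 = 5 × 0.65771 × 0.01372704 = 0.045142
Relative intensity = 0.045142 / 0.333343 × 100 = 13.5

13.5%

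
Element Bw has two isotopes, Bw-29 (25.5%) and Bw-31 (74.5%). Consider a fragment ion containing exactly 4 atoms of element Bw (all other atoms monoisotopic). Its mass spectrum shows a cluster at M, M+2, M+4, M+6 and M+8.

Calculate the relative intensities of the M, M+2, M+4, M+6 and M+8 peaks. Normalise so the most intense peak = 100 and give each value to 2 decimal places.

1.00 : 11.72 : 51.34 : 100.00 : 73.04

Expanding (0.255 + 0.745)^4:
P(M) = 0.255^4 = 0.004228
P(M+2) = 4 × 0.255^3 × 0.745^1 = 0.049412
P(M+4) = 6 × 0.255^2 × 0.745^2 = 0.216543
P(M+6) = 4 × 0.255^1 × 0.745^3 = 0.421763
P(M+8) = 0.745^4 = 0.308053
The M+6 peak is largest (0.421763); scaling to 100 gives 1.00 : 11.72 : 51.34 : 100.00 : 73.04.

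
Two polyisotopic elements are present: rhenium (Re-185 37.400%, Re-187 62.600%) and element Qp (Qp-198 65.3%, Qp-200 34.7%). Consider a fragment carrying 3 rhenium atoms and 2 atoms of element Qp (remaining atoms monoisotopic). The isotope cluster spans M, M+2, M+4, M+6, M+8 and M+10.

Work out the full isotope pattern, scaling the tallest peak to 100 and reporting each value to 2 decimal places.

6.65 : 40.45 : 93.25 : 100.00 : 48.92 : 8.80

Rhenium pattern (n=3): 0.05231362 : 0.26268713 : 0.43968487 : 0.24531438
Element Qp pattern (n=2): 0.426409 : 0.453182 : 0.120409
Convolve the two distributions (both contribute in 2-u steps):
  M: 0.05231362×0.426409 = 0.022307
  M+2: 0.05231362×0.453182 + 0.26268713×0.426409 = 0.135720
  M+4: 0.05231362×0.120409 + 0.26268713×0.453182 + 0.43968487×0.426409 = 0.312830
  M+6: 0.26268713×0.120409 + 0.43968487×0.453182 + 0.24531438×0.426409 = 0.335491
  M+8: 0.43968487×0.120409 + 0.24531438×0.453182 = 0.164114
  M+10: 0.24531438×0.120409 = 0.029538
Scale to base peak (0.335491) = 100: 6.65 : 40.45 : 93.25 : 100.00 : 48.92 : 8.80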